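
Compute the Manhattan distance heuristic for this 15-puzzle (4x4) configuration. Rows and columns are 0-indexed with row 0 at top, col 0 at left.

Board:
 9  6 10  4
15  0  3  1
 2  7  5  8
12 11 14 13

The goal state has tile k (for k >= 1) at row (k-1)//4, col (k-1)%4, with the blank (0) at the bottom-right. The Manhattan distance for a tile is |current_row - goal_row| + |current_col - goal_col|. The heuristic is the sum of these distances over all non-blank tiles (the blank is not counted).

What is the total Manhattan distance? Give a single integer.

Answer: 34

Derivation:
Tile 9: at (0,0), goal (2,0), distance |0-2|+|0-0| = 2
Tile 6: at (0,1), goal (1,1), distance |0-1|+|1-1| = 1
Tile 10: at (0,2), goal (2,1), distance |0-2|+|2-1| = 3
Tile 4: at (0,3), goal (0,3), distance |0-0|+|3-3| = 0
Tile 15: at (1,0), goal (3,2), distance |1-3|+|0-2| = 4
Tile 3: at (1,2), goal (0,2), distance |1-0|+|2-2| = 1
Tile 1: at (1,3), goal (0,0), distance |1-0|+|3-0| = 4
Tile 2: at (2,0), goal (0,1), distance |2-0|+|0-1| = 3
Tile 7: at (2,1), goal (1,2), distance |2-1|+|1-2| = 2
Tile 5: at (2,2), goal (1,0), distance |2-1|+|2-0| = 3
Tile 8: at (2,3), goal (1,3), distance |2-1|+|3-3| = 1
Tile 12: at (3,0), goal (2,3), distance |3-2|+|0-3| = 4
Tile 11: at (3,1), goal (2,2), distance |3-2|+|1-2| = 2
Tile 14: at (3,2), goal (3,1), distance |3-3|+|2-1| = 1
Tile 13: at (3,3), goal (3,0), distance |3-3|+|3-0| = 3
Sum: 2 + 1 + 3 + 0 + 4 + 1 + 4 + 3 + 2 + 3 + 1 + 4 + 2 + 1 + 3 = 34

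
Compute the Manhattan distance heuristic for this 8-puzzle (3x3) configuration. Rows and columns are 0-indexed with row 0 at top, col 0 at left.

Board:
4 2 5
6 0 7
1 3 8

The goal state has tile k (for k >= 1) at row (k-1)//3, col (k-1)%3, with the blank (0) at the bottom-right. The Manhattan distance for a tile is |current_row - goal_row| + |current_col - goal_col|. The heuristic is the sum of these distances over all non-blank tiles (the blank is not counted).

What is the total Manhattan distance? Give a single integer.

Answer: 14

Derivation:
Tile 4: at (0,0), goal (1,0), distance |0-1|+|0-0| = 1
Tile 2: at (0,1), goal (0,1), distance |0-0|+|1-1| = 0
Tile 5: at (0,2), goal (1,1), distance |0-1|+|2-1| = 2
Tile 6: at (1,0), goal (1,2), distance |1-1|+|0-2| = 2
Tile 7: at (1,2), goal (2,0), distance |1-2|+|2-0| = 3
Tile 1: at (2,0), goal (0,0), distance |2-0|+|0-0| = 2
Tile 3: at (2,1), goal (0,2), distance |2-0|+|1-2| = 3
Tile 8: at (2,2), goal (2,1), distance |2-2|+|2-1| = 1
Sum: 1 + 0 + 2 + 2 + 3 + 2 + 3 + 1 = 14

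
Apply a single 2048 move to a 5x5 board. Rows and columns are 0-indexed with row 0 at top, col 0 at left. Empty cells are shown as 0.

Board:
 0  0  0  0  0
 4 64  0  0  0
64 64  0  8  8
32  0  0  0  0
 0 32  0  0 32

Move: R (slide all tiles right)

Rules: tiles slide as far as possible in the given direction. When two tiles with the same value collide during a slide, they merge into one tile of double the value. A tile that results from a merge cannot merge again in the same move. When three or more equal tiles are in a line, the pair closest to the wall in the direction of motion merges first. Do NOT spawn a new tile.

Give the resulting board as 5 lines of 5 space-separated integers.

Slide right:
row 0: [0, 0, 0, 0, 0] -> [0, 0, 0, 0, 0]
row 1: [4, 64, 0, 0, 0] -> [0, 0, 0, 4, 64]
row 2: [64, 64, 0, 8, 8] -> [0, 0, 0, 128, 16]
row 3: [32, 0, 0, 0, 0] -> [0, 0, 0, 0, 32]
row 4: [0, 32, 0, 0, 32] -> [0, 0, 0, 0, 64]

Answer:   0   0   0   0   0
  0   0   0   4  64
  0   0   0 128  16
  0   0   0   0  32
  0   0   0   0  64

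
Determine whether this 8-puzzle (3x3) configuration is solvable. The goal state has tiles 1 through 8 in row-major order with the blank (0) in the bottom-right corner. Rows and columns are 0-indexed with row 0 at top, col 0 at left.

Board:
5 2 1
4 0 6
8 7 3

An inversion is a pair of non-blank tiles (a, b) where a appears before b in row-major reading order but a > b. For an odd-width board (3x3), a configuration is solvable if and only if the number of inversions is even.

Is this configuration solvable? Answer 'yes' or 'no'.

Inversions (pairs i<j in row-major order where tile[i] > tile[j] > 0): 10
10 is even, so the puzzle is solvable.

Answer: yes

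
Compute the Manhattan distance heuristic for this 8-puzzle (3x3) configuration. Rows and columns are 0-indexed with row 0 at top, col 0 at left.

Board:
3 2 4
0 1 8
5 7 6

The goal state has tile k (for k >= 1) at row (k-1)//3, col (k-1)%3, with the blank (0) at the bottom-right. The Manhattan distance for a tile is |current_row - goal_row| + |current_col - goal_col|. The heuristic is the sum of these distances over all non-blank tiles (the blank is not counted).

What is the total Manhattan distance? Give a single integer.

Answer: 13

Derivation:
Tile 3: at (0,0), goal (0,2), distance |0-0|+|0-2| = 2
Tile 2: at (0,1), goal (0,1), distance |0-0|+|1-1| = 0
Tile 4: at (0,2), goal (1,0), distance |0-1|+|2-0| = 3
Tile 1: at (1,1), goal (0,0), distance |1-0|+|1-0| = 2
Tile 8: at (1,2), goal (2,1), distance |1-2|+|2-1| = 2
Tile 5: at (2,0), goal (1,1), distance |2-1|+|0-1| = 2
Tile 7: at (2,1), goal (2,0), distance |2-2|+|1-0| = 1
Tile 6: at (2,2), goal (1,2), distance |2-1|+|2-2| = 1
Sum: 2 + 0 + 3 + 2 + 2 + 2 + 1 + 1 = 13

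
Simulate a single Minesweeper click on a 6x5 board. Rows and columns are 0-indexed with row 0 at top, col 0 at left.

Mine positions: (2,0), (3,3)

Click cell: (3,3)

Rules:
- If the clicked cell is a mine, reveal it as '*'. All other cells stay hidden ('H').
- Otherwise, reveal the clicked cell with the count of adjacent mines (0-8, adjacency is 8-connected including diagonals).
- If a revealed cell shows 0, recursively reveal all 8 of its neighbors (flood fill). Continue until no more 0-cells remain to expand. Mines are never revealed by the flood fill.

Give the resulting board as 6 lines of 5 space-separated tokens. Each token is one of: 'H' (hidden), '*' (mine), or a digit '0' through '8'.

H H H H H
H H H H H
H H H H H
H H H * H
H H H H H
H H H H H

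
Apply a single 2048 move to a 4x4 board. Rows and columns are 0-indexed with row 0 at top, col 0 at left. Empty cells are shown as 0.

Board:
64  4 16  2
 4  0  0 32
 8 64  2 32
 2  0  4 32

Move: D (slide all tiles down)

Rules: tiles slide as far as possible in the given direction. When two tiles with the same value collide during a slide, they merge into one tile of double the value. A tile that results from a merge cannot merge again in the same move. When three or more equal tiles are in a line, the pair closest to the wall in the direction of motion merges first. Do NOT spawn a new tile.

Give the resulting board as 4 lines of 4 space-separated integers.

Slide down:
col 0: [64, 4, 8, 2] -> [64, 4, 8, 2]
col 1: [4, 0, 64, 0] -> [0, 0, 4, 64]
col 2: [16, 0, 2, 4] -> [0, 16, 2, 4]
col 3: [2, 32, 32, 32] -> [0, 2, 32, 64]

Answer: 64  0  0  0
 4  0 16  2
 8  4  2 32
 2 64  4 64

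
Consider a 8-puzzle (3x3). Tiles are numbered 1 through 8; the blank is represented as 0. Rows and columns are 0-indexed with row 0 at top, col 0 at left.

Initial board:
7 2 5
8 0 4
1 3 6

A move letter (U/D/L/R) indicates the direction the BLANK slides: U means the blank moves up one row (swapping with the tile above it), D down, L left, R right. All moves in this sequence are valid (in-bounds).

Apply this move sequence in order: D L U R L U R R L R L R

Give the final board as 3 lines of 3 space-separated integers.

Answer: 2 5 0
7 3 4
8 1 6

Derivation:
After move 1 (D):
7 2 5
8 3 4
1 0 6

After move 2 (L):
7 2 5
8 3 4
0 1 6

After move 3 (U):
7 2 5
0 3 4
8 1 6

After move 4 (R):
7 2 5
3 0 4
8 1 6

After move 5 (L):
7 2 5
0 3 4
8 1 6

After move 6 (U):
0 2 5
7 3 4
8 1 6

After move 7 (R):
2 0 5
7 3 4
8 1 6

After move 8 (R):
2 5 0
7 3 4
8 1 6

After move 9 (L):
2 0 5
7 3 4
8 1 6

After move 10 (R):
2 5 0
7 3 4
8 1 6

After move 11 (L):
2 0 5
7 3 4
8 1 6

After move 12 (R):
2 5 0
7 3 4
8 1 6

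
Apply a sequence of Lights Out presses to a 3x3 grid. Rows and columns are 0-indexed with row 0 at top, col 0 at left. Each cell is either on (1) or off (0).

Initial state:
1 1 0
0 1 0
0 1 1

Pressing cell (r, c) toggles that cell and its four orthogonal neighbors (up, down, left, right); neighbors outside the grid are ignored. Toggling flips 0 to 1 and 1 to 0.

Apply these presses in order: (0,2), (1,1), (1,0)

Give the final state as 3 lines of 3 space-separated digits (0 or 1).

After press 1 at (0,2):
1 0 1
0 1 1
0 1 1

After press 2 at (1,1):
1 1 1
1 0 0
0 0 1

After press 3 at (1,0):
0 1 1
0 1 0
1 0 1

Answer: 0 1 1
0 1 0
1 0 1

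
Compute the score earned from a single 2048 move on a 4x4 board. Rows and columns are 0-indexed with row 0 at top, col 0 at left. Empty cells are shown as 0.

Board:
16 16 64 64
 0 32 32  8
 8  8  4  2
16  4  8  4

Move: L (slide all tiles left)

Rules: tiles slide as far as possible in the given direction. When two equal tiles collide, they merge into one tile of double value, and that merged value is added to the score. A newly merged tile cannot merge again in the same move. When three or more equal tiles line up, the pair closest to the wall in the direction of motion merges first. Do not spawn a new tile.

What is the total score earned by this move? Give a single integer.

Slide left:
row 0: [16, 16, 64, 64] -> [32, 128, 0, 0]  score +160 (running 160)
row 1: [0, 32, 32, 8] -> [64, 8, 0, 0]  score +64 (running 224)
row 2: [8, 8, 4, 2] -> [16, 4, 2, 0]  score +16 (running 240)
row 3: [16, 4, 8, 4] -> [16, 4, 8, 4]  score +0 (running 240)
Board after move:
 32 128   0   0
 64   8   0   0
 16   4   2   0
 16   4   8   4

Answer: 240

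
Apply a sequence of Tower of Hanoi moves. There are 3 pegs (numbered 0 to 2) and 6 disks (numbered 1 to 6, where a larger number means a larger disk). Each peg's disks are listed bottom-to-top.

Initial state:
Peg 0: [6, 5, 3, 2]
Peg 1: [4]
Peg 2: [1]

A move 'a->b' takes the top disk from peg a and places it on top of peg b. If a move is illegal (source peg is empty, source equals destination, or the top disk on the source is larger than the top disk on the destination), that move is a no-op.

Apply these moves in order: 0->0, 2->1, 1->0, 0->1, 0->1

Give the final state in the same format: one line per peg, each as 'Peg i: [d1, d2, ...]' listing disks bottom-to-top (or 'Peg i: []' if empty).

After move 1 (0->0):
Peg 0: [6, 5, 3, 2]
Peg 1: [4]
Peg 2: [1]

After move 2 (2->1):
Peg 0: [6, 5, 3, 2]
Peg 1: [4, 1]
Peg 2: []

After move 3 (1->0):
Peg 0: [6, 5, 3, 2, 1]
Peg 1: [4]
Peg 2: []

After move 4 (0->1):
Peg 0: [6, 5, 3, 2]
Peg 1: [4, 1]
Peg 2: []

After move 5 (0->1):
Peg 0: [6, 5, 3, 2]
Peg 1: [4, 1]
Peg 2: []

Answer: Peg 0: [6, 5, 3, 2]
Peg 1: [4, 1]
Peg 2: []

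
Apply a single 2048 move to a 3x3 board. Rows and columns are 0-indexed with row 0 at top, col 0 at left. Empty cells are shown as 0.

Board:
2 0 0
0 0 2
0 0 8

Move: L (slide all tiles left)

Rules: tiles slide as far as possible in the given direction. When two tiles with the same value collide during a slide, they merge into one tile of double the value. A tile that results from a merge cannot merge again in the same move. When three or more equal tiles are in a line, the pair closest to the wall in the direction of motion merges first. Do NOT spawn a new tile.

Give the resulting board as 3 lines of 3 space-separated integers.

Answer: 2 0 0
2 0 0
8 0 0

Derivation:
Slide left:
row 0: [2, 0, 0] -> [2, 0, 0]
row 1: [0, 0, 2] -> [2, 0, 0]
row 2: [0, 0, 8] -> [8, 0, 0]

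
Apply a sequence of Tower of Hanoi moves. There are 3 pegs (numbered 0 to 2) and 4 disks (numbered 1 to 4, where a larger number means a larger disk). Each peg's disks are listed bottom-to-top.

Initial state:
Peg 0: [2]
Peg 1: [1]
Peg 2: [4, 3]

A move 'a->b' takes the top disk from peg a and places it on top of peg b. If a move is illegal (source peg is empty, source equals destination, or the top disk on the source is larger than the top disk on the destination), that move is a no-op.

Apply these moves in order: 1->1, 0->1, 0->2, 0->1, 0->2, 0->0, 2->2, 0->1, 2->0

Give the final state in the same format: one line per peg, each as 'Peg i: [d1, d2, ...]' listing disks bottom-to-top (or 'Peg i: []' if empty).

After move 1 (1->1):
Peg 0: [2]
Peg 1: [1]
Peg 2: [4, 3]

After move 2 (0->1):
Peg 0: [2]
Peg 1: [1]
Peg 2: [4, 3]

After move 3 (0->2):
Peg 0: []
Peg 1: [1]
Peg 2: [4, 3, 2]

After move 4 (0->1):
Peg 0: []
Peg 1: [1]
Peg 2: [4, 3, 2]

After move 5 (0->2):
Peg 0: []
Peg 1: [1]
Peg 2: [4, 3, 2]

After move 6 (0->0):
Peg 0: []
Peg 1: [1]
Peg 2: [4, 3, 2]

After move 7 (2->2):
Peg 0: []
Peg 1: [1]
Peg 2: [4, 3, 2]

After move 8 (0->1):
Peg 0: []
Peg 1: [1]
Peg 2: [4, 3, 2]

After move 9 (2->0):
Peg 0: [2]
Peg 1: [1]
Peg 2: [4, 3]

Answer: Peg 0: [2]
Peg 1: [1]
Peg 2: [4, 3]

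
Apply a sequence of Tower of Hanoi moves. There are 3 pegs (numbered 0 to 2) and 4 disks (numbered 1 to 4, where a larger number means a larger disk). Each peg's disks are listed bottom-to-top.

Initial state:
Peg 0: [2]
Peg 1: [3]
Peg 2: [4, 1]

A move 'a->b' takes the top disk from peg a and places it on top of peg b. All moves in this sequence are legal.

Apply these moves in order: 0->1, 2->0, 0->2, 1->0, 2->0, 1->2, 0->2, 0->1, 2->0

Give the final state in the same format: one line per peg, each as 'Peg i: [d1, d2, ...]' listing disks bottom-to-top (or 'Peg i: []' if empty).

Answer: Peg 0: [1]
Peg 1: [2]
Peg 2: [4, 3]

Derivation:
After move 1 (0->1):
Peg 0: []
Peg 1: [3, 2]
Peg 2: [4, 1]

After move 2 (2->0):
Peg 0: [1]
Peg 1: [3, 2]
Peg 2: [4]

After move 3 (0->2):
Peg 0: []
Peg 1: [3, 2]
Peg 2: [4, 1]

After move 4 (1->0):
Peg 0: [2]
Peg 1: [3]
Peg 2: [4, 1]

After move 5 (2->0):
Peg 0: [2, 1]
Peg 1: [3]
Peg 2: [4]

After move 6 (1->2):
Peg 0: [2, 1]
Peg 1: []
Peg 2: [4, 3]

After move 7 (0->2):
Peg 0: [2]
Peg 1: []
Peg 2: [4, 3, 1]

After move 8 (0->1):
Peg 0: []
Peg 1: [2]
Peg 2: [4, 3, 1]

After move 9 (2->0):
Peg 0: [1]
Peg 1: [2]
Peg 2: [4, 3]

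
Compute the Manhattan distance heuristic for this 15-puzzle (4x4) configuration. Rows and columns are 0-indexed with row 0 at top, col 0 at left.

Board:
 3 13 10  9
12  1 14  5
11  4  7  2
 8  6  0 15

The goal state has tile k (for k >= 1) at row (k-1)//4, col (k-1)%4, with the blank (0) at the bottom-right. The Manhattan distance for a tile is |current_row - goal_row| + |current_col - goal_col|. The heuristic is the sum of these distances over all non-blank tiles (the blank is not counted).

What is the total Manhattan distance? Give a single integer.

Tile 3: (0,0)->(0,2) = 2
Tile 13: (0,1)->(3,0) = 4
Tile 10: (0,2)->(2,1) = 3
Tile 9: (0,3)->(2,0) = 5
Tile 12: (1,0)->(2,3) = 4
Tile 1: (1,1)->(0,0) = 2
Tile 14: (1,2)->(3,1) = 3
Tile 5: (1,3)->(1,0) = 3
Tile 11: (2,0)->(2,2) = 2
Tile 4: (2,1)->(0,3) = 4
Tile 7: (2,2)->(1,2) = 1
Tile 2: (2,3)->(0,1) = 4
Tile 8: (3,0)->(1,3) = 5
Tile 6: (3,1)->(1,1) = 2
Tile 15: (3,3)->(3,2) = 1
Sum: 2 + 4 + 3 + 5 + 4 + 2 + 3 + 3 + 2 + 4 + 1 + 4 + 5 + 2 + 1 = 45

Answer: 45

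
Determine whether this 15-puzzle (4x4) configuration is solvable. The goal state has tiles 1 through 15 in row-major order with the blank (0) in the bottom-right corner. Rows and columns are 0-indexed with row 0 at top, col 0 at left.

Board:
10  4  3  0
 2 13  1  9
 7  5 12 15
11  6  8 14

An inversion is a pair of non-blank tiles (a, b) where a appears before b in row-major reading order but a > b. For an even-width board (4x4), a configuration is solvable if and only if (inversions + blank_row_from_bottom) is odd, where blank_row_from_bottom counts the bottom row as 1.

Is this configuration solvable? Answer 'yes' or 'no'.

Inversions: 38
Blank is in row 0 (0-indexed from top), which is row 4 counting from the bottom (bottom = 1).
38 + 4 = 42, which is even, so the puzzle is not solvable.

Answer: no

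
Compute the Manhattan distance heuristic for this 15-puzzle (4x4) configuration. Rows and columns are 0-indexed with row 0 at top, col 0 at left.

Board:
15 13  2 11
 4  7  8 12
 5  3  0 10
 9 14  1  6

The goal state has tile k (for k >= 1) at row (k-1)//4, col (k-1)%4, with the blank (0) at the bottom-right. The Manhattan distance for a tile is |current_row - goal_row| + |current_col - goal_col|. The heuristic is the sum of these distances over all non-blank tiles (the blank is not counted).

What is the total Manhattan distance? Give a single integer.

Answer: 36

Derivation:
Tile 15: (0,0)->(3,2) = 5
Tile 13: (0,1)->(3,0) = 4
Tile 2: (0,2)->(0,1) = 1
Tile 11: (0,3)->(2,2) = 3
Tile 4: (1,0)->(0,3) = 4
Tile 7: (1,1)->(1,2) = 1
Tile 8: (1,2)->(1,3) = 1
Tile 12: (1,3)->(2,3) = 1
Tile 5: (2,0)->(1,0) = 1
Tile 3: (2,1)->(0,2) = 3
Tile 10: (2,3)->(2,1) = 2
Tile 9: (3,0)->(2,0) = 1
Tile 14: (3,1)->(3,1) = 0
Tile 1: (3,2)->(0,0) = 5
Tile 6: (3,3)->(1,1) = 4
Sum: 5 + 4 + 1 + 3 + 4 + 1 + 1 + 1 + 1 + 3 + 2 + 1 + 0 + 5 + 4 = 36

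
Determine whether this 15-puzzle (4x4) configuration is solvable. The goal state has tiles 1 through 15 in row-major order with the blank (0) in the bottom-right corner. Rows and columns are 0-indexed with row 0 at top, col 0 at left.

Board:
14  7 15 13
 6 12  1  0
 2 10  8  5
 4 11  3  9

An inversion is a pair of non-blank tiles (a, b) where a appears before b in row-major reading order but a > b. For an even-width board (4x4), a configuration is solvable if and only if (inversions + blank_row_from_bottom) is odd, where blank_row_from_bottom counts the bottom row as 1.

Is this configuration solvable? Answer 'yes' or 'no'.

Answer: no

Derivation:
Inversions: 69
Blank is in row 1 (0-indexed from top), which is row 3 counting from the bottom (bottom = 1).
69 + 3 = 72, which is even, so the puzzle is not solvable.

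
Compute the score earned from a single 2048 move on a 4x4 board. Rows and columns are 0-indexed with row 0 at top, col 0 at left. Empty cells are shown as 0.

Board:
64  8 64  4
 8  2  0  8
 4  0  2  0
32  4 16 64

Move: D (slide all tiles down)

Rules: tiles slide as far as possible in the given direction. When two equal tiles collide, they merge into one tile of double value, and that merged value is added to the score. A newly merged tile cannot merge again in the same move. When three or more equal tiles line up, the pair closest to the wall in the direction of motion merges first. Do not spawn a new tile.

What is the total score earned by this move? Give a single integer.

Answer: 0

Derivation:
Slide down:
col 0: [64, 8, 4, 32] -> [64, 8, 4, 32]  score +0 (running 0)
col 1: [8, 2, 0, 4] -> [0, 8, 2, 4]  score +0 (running 0)
col 2: [64, 0, 2, 16] -> [0, 64, 2, 16]  score +0 (running 0)
col 3: [4, 8, 0, 64] -> [0, 4, 8, 64]  score +0 (running 0)
Board after move:
64  0  0  0
 8  8 64  4
 4  2  2  8
32  4 16 64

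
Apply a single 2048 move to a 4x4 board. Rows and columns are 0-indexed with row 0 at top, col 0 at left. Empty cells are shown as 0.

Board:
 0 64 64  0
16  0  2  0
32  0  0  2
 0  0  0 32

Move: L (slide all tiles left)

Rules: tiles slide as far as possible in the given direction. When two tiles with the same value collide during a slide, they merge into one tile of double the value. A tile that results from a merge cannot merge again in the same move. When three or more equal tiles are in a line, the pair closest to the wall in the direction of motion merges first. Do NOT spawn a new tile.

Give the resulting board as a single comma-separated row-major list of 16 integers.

Answer: 128, 0, 0, 0, 16, 2, 0, 0, 32, 2, 0, 0, 32, 0, 0, 0

Derivation:
Slide left:
row 0: [0, 64, 64, 0] -> [128, 0, 0, 0]
row 1: [16, 0, 2, 0] -> [16, 2, 0, 0]
row 2: [32, 0, 0, 2] -> [32, 2, 0, 0]
row 3: [0, 0, 0, 32] -> [32, 0, 0, 0]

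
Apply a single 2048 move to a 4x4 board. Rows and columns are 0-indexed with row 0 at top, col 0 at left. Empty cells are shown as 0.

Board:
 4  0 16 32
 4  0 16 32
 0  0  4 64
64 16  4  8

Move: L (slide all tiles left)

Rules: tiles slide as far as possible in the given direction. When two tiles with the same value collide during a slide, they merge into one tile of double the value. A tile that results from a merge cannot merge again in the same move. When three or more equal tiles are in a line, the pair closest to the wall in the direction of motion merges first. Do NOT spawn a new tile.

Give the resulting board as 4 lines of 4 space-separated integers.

Slide left:
row 0: [4, 0, 16, 32] -> [4, 16, 32, 0]
row 1: [4, 0, 16, 32] -> [4, 16, 32, 0]
row 2: [0, 0, 4, 64] -> [4, 64, 0, 0]
row 3: [64, 16, 4, 8] -> [64, 16, 4, 8]

Answer:  4 16 32  0
 4 16 32  0
 4 64  0  0
64 16  4  8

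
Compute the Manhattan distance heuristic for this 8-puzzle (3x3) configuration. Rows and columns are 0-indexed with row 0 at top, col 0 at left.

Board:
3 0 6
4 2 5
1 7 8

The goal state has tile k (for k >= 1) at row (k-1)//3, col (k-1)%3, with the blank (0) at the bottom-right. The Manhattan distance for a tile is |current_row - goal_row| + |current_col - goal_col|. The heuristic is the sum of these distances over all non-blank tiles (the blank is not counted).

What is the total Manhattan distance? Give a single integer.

Answer: 9

Derivation:
Tile 3: (0,0)->(0,2) = 2
Tile 6: (0,2)->(1,2) = 1
Tile 4: (1,0)->(1,0) = 0
Tile 2: (1,1)->(0,1) = 1
Tile 5: (1,2)->(1,1) = 1
Tile 1: (2,0)->(0,0) = 2
Tile 7: (2,1)->(2,0) = 1
Tile 8: (2,2)->(2,1) = 1
Sum: 2 + 1 + 0 + 1 + 1 + 2 + 1 + 1 = 9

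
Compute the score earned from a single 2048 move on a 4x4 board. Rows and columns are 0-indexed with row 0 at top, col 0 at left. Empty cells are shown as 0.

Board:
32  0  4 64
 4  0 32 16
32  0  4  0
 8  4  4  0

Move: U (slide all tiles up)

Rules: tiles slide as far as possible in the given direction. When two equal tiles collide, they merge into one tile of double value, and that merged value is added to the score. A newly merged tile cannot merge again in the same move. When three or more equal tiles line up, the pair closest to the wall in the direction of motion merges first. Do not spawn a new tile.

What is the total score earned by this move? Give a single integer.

Slide up:
col 0: [32, 4, 32, 8] -> [32, 4, 32, 8]  score +0 (running 0)
col 1: [0, 0, 0, 4] -> [4, 0, 0, 0]  score +0 (running 0)
col 2: [4, 32, 4, 4] -> [4, 32, 8, 0]  score +8 (running 8)
col 3: [64, 16, 0, 0] -> [64, 16, 0, 0]  score +0 (running 8)
Board after move:
32  4  4 64
 4  0 32 16
32  0  8  0
 8  0  0  0

Answer: 8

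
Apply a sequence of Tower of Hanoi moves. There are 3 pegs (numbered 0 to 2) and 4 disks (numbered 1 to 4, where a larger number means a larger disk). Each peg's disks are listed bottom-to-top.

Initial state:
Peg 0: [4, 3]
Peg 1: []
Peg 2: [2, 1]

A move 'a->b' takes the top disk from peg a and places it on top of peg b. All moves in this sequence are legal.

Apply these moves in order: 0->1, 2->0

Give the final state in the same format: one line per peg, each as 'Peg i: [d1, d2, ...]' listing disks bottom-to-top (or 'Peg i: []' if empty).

After move 1 (0->1):
Peg 0: [4]
Peg 1: [3]
Peg 2: [2, 1]

After move 2 (2->0):
Peg 0: [4, 1]
Peg 1: [3]
Peg 2: [2]

Answer: Peg 0: [4, 1]
Peg 1: [3]
Peg 2: [2]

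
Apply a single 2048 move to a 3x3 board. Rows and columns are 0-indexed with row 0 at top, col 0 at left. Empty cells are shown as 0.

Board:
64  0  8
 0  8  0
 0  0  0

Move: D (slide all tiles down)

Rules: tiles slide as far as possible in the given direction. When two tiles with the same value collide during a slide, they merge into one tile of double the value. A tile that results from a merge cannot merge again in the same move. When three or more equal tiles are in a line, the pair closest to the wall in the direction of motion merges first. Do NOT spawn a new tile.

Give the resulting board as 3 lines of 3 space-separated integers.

Slide down:
col 0: [64, 0, 0] -> [0, 0, 64]
col 1: [0, 8, 0] -> [0, 0, 8]
col 2: [8, 0, 0] -> [0, 0, 8]

Answer:  0  0  0
 0  0  0
64  8  8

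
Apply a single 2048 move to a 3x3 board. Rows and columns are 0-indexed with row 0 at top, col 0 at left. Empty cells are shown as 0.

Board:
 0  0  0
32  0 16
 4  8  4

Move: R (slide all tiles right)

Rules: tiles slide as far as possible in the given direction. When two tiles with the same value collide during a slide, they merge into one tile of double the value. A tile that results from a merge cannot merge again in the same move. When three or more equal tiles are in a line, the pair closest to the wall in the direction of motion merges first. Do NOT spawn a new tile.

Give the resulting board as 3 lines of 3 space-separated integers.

Slide right:
row 0: [0, 0, 0] -> [0, 0, 0]
row 1: [32, 0, 16] -> [0, 32, 16]
row 2: [4, 8, 4] -> [4, 8, 4]

Answer:  0  0  0
 0 32 16
 4  8  4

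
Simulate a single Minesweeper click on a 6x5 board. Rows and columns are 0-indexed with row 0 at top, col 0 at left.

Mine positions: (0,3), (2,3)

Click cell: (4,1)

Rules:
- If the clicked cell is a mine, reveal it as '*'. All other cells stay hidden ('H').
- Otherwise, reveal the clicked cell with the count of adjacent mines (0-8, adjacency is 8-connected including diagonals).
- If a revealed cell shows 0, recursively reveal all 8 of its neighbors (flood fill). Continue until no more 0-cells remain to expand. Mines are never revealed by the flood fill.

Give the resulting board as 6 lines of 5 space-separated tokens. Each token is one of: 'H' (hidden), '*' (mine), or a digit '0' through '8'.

0 0 1 H H
0 0 2 H H
0 0 1 H H
0 0 1 1 1
0 0 0 0 0
0 0 0 0 0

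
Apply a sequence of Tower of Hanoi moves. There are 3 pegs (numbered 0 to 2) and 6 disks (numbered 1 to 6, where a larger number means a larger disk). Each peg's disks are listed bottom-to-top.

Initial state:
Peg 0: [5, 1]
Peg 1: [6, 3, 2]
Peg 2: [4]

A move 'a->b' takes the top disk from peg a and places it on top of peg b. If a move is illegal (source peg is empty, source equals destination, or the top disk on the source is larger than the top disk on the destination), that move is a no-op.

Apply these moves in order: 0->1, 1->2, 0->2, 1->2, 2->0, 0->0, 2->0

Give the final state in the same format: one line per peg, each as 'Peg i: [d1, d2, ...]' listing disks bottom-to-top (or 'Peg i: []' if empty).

Answer: Peg 0: [5, 1]
Peg 1: [6, 3, 2]
Peg 2: [4]

Derivation:
After move 1 (0->1):
Peg 0: [5]
Peg 1: [6, 3, 2, 1]
Peg 2: [4]

After move 2 (1->2):
Peg 0: [5]
Peg 1: [6, 3, 2]
Peg 2: [4, 1]

After move 3 (0->2):
Peg 0: [5]
Peg 1: [6, 3, 2]
Peg 2: [4, 1]

After move 4 (1->2):
Peg 0: [5]
Peg 1: [6, 3, 2]
Peg 2: [4, 1]

After move 5 (2->0):
Peg 0: [5, 1]
Peg 1: [6, 3, 2]
Peg 2: [4]

After move 6 (0->0):
Peg 0: [5, 1]
Peg 1: [6, 3, 2]
Peg 2: [4]

After move 7 (2->0):
Peg 0: [5, 1]
Peg 1: [6, 3, 2]
Peg 2: [4]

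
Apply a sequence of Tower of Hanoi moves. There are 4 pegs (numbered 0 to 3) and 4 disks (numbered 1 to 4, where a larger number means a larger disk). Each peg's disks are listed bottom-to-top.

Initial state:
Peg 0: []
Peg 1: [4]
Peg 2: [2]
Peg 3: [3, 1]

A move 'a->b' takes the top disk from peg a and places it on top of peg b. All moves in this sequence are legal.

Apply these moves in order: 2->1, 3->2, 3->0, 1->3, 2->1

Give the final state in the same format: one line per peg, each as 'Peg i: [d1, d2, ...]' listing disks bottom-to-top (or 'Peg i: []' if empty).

After move 1 (2->1):
Peg 0: []
Peg 1: [4, 2]
Peg 2: []
Peg 3: [3, 1]

After move 2 (3->2):
Peg 0: []
Peg 1: [4, 2]
Peg 2: [1]
Peg 3: [3]

After move 3 (3->0):
Peg 0: [3]
Peg 1: [4, 2]
Peg 2: [1]
Peg 3: []

After move 4 (1->3):
Peg 0: [3]
Peg 1: [4]
Peg 2: [1]
Peg 3: [2]

After move 5 (2->1):
Peg 0: [3]
Peg 1: [4, 1]
Peg 2: []
Peg 3: [2]

Answer: Peg 0: [3]
Peg 1: [4, 1]
Peg 2: []
Peg 3: [2]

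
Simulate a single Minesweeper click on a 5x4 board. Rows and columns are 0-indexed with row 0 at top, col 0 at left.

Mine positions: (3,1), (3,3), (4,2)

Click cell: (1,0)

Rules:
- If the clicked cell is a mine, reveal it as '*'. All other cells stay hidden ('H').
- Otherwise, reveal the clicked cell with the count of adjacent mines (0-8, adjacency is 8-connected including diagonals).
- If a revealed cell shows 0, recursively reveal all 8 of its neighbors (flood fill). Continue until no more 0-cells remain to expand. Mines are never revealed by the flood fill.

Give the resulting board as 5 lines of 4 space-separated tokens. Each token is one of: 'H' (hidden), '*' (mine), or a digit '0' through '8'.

0 0 0 0
0 0 0 0
1 1 2 1
H H H H
H H H H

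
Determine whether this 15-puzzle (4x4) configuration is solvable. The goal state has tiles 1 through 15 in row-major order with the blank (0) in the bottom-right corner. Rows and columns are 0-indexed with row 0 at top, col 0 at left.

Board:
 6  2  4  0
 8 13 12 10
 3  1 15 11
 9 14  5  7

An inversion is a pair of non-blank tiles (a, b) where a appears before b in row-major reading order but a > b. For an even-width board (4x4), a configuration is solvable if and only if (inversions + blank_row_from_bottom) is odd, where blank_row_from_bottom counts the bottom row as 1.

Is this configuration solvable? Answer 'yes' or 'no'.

Inversions: 45
Blank is in row 0 (0-indexed from top), which is row 4 counting from the bottom (bottom = 1).
45 + 4 = 49, which is odd, so the puzzle is solvable.

Answer: yes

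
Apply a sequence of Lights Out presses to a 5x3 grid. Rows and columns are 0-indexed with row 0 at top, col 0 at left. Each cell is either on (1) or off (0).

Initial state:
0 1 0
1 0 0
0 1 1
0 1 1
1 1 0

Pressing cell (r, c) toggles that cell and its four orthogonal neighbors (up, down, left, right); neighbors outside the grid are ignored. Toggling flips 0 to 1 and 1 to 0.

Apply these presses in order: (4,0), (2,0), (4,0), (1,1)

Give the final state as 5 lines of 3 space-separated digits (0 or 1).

Answer: 0 0 0
1 1 1
1 1 1
1 1 1
1 1 0

Derivation:
After press 1 at (4,0):
0 1 0
1 0 0
0 1 1
1 1 1
0 0 0

After press 2 at (2,0):
0 1 0
0 0 0
1 0 1
0 1 1
0 0 0

After press 3 at (4,0):
0 1 0
0 0 0
1 0 1
1 1 1
1 1 0

After press 4 at (1,1):
0 0 0
1 1 1
1 1 1
1 1 1
1 1 0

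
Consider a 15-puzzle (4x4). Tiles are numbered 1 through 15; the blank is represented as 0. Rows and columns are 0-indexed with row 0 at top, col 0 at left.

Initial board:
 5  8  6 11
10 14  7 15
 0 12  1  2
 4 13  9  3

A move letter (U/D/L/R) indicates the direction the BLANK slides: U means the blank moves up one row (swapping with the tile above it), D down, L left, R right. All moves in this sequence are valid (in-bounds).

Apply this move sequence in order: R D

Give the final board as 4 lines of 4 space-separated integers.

Answer:  5  8  6 11
10 14  7 15
12 13  1  2
 4  0  9  3

Derivation:
After move 1 (R):
 5  8  6 11
10 14  7 15
12  0  1  2
 4 13  9  3

After move 2 (D):
 5  8  6 11
10 14  7 15
12 13  1  2
 4  0  9  3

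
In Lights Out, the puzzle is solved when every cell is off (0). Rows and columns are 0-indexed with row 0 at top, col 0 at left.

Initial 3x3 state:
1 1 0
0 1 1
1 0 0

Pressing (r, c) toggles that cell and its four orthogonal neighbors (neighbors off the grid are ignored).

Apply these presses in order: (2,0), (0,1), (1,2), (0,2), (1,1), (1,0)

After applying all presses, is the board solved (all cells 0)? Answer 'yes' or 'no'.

Answer: no

Derivation:
After press 1 at (2,0):
1 1 0
1 1 1
0 1 0

After press 2 at (0,1):
0 0 1
1 0 1
0 1 0

After press 3 at (1,2):
0 0 0
1 1 0
0 1 1

After press 4 at (0,2):
0 1 1
1 1 1
0 1 1

After press 5 at (1,1):
0 0 1
0 0 0
0 0 1

After press 6 at (1,0):
1 0 1
1 1 0
1 0 1

Lights still on: 6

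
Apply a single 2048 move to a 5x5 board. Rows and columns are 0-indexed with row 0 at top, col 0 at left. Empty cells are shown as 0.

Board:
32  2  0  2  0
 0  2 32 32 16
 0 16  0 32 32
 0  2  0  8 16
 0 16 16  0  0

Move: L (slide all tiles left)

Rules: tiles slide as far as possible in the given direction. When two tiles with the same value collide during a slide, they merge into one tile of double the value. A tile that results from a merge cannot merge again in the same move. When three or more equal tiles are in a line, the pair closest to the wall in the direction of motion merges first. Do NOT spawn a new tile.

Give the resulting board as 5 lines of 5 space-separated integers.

Answer: 32  4  0  0  0
 2 64 16  0  0
16 64  0  0  0
 2  8 16  0  0
32  0  0  0  0

Derivation:
Slide left:
row 0: [32, 2, 0, 2, 0] -> [32, 4, 0, 0, 0]
row 1: [0, 2, 32, 32, 16] -> [2, 64, 16, 0, 0]
row 2: [0, 16, 0, 32, 32] -> [16, 64, 0, 0, 0]
row 3: [0, 2, 0, 8, 16] -> [2, 8, 16, 0, 0]
row 4: [0, 16, 16, 0, 0] -> [32, 0, 0, 0, 0]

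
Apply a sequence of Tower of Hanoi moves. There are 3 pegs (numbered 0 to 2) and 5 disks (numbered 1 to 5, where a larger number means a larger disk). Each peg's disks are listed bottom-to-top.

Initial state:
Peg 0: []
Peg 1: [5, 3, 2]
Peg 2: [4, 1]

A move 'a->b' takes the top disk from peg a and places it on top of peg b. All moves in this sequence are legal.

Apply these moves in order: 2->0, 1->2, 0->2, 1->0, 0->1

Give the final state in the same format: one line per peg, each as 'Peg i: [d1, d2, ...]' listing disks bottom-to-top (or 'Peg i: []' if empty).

Answer: Peg 0: []
Peg 1: [5, 3]
Peg 2: [4, 2, 1]

Derivation:
After move 1 (2->0):
Peg 0: [1]
Peg 1: [5, 3, 2]
Peg 2: [4]

After move 2 (1->2):
Peg 0: [1]
Peg 1: [5, 3]
Peg 2: [4, 2]

After move 3 (0->2):
Peg 0: []
Peg 1: [5, 3]
Peg 2: [4, 2, 1]

After move 4 (1->0):
Peg 0: [3]
Peg 1: [5]
Peg 2: [4, 2, 1]

After move 5 (0->1):
Peg 0: []
Peg 1: [5, 3]
Peg 2: [4, 2, 1]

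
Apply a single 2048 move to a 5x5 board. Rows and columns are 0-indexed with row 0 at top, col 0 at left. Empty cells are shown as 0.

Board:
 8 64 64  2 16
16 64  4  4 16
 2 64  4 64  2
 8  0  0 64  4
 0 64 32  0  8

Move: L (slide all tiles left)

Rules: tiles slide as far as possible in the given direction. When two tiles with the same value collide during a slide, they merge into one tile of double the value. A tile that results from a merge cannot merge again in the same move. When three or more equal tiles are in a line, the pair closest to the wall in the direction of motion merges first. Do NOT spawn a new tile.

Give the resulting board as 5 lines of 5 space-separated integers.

Slide left:
row 0: [8, 64, 64, 2, 16] -> [8, 128, 2, 16, 0]
row 1: [16, 64, 4, 4, 16] -> [16, 64, 8, 16, 0]
row 2: [2, 64, 4, 64, 2] -> [2, 64, 4, 64, 2]
row 3: [8, 0, 0, 64, 4] -> [8, 64, 4, 0, 0]
row 4: [0, 64, 32, 0, 8] -> [64, 32, 8, 0, 0]

Answer:   8 128   2  16   0
 16  64   8  16   0
  2  64   4  64   2
  8  64   4   0   0
 64  32   8   0   0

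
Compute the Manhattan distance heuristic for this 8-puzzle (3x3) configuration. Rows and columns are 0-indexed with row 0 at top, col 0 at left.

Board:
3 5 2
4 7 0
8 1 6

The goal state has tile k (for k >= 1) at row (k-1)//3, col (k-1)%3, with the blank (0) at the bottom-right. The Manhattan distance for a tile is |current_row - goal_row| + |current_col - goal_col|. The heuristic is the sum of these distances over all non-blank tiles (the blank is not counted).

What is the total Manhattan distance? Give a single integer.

Answer: 11

Derivation:
Tile 3: (0,0)->(0,2) = 2
Tile 5: (0,1)->(1,1) = 1
Tile 2: (0,2)->(0,1) = 1
Tile 4: (1,0)->(1,0) = 0
Tile 7: (1,1)->(2,0) = 2
Tile 8: (2,0)->(2,1) = 1
Tile 1: (2,1)->(0,0) = 3
Tile 6: (2,2)->(1,2) = 1
Sum: 2 + 1 + 1 + 0 + 2 + 1 + 3 + 1 = 11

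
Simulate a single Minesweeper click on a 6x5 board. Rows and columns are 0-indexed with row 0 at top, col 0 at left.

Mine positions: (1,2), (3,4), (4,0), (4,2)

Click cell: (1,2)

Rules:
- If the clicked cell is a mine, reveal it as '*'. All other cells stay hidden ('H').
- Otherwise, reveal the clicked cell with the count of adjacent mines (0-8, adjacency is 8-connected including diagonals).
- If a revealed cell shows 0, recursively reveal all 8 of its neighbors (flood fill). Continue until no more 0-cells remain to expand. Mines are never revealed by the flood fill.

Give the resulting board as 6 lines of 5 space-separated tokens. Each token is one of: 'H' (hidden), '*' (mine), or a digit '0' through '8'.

H H H H H
H H * H H
H H H H H
H H H H H
H H H H H
H H H H H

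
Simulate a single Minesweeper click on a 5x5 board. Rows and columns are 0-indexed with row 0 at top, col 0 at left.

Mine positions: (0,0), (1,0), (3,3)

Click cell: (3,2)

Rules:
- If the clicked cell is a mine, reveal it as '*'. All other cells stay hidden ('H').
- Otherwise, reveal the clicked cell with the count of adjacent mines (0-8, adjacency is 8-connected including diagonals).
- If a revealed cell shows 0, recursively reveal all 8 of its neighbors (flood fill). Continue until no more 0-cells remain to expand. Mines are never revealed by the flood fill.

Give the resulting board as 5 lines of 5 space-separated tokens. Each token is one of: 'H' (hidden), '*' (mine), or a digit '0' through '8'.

H H H H H
H H H H H
H H H H H
H H 1 H H
H H H H H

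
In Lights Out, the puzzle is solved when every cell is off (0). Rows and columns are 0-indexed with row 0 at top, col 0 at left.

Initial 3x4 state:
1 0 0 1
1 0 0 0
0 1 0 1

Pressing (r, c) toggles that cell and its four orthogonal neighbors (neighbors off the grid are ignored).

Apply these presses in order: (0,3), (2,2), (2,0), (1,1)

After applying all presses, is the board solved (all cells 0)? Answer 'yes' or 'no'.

After press 1 at (0,3):
1 0 1 0
1 0 0 1
0 1 0 1

After press 2 at (2,2):
1 0 1 0
1 0 1 1
0 0 1 0

After press 3 at (2,0):
1 0 1 0
0 0 1 1
1 1 1 0

After press 4 at (1,1):
1 1 1 0
1 1 0 1
1 0 1 0

Lights still on: 8

Answer: no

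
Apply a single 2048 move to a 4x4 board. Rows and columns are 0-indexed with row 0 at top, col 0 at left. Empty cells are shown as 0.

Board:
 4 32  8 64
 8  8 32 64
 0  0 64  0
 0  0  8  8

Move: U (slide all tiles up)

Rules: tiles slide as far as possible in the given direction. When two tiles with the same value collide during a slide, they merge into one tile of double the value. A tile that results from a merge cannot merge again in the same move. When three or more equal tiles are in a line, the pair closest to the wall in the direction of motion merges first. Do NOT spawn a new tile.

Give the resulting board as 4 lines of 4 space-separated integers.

Answer:   4  32   8 128
  8   8  32   8
  0   0  64   0
  0   0   8   0

Derivation:
Slide up:
col 0: [4, 8, 0, 0] -> [4, 8, 0, 0]
col 1: [32, 8, 0, 0] -> [32, 8, 0, 0]
col 2: [8, 32, 64, 8] -> [8, 32, 64, 8]
col 3: [64, 64, 0, 8] -> [128, 8, 0, 0]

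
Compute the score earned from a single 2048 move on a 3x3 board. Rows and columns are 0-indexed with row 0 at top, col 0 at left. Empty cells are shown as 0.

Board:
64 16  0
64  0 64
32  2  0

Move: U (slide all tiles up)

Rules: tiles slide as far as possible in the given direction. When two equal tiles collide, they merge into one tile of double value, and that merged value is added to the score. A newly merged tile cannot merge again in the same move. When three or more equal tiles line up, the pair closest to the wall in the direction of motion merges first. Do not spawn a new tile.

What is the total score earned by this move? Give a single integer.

Slide up:
col 0: [64, 64, 32] -> [128, 32, 0]  score +128 (running 128)
col 1: [16, 0, 2] -> [16, 2, 0]  score +0 (running 128)
col 2: [0, 64, 0] -> [64, 0, 0]  score +0 (running 128)
Board after move:
128  16  64
 32   2   0
  0   0   0

Answer: 128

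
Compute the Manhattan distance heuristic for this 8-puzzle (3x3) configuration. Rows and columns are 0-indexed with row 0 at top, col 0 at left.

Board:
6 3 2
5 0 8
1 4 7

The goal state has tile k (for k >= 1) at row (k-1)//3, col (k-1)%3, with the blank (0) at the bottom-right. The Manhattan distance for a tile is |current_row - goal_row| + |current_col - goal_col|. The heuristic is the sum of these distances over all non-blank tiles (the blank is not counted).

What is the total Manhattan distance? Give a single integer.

Tile 6: (0,0)->(1,2) = 3
Tile 3: (0,1)->(0,2) = 1
Tile 2: (0,2)->(0,1) = 1
Tile 5: (1,0)->(1,1) = 1
Tile 8: (1,2)->(2,1) = 2
Tile 1: (2,0)->(0,0) = 2
Tile 4: (2,1)->(1,0) = 2
Tile 7: (2,2)->(2,0) = 2
Sum: 3 + 1 + 1 + 1 + 2 + 2 + 2 + 2 = 14

Answer: 14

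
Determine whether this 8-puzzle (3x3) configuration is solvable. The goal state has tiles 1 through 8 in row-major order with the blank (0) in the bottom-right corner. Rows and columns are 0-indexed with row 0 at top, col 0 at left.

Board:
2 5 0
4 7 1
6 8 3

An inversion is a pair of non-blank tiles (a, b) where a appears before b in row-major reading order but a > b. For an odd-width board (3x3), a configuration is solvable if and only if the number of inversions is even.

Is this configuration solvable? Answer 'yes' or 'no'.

Inversions (pairs i<j in row-major order where tile[i] > tile[j] > 0): 11
11 is odd, so the puzzle is not solvable.

Answer: no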